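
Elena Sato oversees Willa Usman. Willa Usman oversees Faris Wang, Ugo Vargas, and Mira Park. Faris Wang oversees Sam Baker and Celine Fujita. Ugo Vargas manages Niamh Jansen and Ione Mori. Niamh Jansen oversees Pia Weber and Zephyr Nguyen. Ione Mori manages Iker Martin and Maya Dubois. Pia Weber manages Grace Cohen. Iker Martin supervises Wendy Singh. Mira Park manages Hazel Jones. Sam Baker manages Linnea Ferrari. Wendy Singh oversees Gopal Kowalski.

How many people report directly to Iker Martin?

1

Iker Martin directly manages Wendy Singh. That is 1 direct report.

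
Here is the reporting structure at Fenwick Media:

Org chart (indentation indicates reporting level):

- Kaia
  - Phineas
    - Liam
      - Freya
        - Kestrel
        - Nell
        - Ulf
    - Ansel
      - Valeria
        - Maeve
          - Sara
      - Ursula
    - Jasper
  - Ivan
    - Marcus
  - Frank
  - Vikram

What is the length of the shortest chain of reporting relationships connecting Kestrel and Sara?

7

Kestrel is 3 levels below Phineas, and Sara is 4 levels below Phineas (their lowest common manager). The shortest path runs up from Kestrel to Phineas and back down to Sara: 3 + 4 = 7 links.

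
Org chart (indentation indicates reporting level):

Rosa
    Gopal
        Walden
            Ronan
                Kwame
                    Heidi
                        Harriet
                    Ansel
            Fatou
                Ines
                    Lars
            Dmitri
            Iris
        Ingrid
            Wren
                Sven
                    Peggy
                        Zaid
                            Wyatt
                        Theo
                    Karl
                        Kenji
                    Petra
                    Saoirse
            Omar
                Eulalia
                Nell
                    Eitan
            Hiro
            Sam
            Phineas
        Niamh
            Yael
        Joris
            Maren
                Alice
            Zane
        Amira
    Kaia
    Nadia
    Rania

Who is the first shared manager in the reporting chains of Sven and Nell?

Ingrid

Sven's chain of managers is Wren, Ingrid, Gopal, Rosa. Nell's chain of managers is Omar, Ingrid, Gopal, Rosa. The first manager that appears in both chains is Ingrid.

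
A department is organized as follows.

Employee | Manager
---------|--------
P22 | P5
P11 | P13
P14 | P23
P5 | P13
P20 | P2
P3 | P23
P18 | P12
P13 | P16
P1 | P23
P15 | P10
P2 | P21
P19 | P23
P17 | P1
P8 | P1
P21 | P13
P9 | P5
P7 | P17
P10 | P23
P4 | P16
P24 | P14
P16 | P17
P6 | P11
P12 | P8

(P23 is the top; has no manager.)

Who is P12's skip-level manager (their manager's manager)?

P12 reports to P8, and P8 reports to P1. So P12's skip-level manager is P1.

P1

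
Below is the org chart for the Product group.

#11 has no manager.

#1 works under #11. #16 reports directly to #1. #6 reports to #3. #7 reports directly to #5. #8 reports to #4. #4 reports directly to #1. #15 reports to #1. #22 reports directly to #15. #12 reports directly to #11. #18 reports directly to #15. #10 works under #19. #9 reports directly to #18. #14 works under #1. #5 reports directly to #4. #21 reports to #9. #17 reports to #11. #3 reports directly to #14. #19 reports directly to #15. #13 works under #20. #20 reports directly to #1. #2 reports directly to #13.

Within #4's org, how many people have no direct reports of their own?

2

The people in #4's organization with no one reporting to them are #7, #8. That is 2.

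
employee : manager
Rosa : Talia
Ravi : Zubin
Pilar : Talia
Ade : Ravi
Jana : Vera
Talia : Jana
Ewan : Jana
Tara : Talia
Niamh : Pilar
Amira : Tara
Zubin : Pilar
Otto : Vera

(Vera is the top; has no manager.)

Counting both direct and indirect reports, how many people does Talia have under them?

8

Talia directly manages Tara, Pilar, Rosa. Under Tara: Amira (1). Under Pilar: Zubin, Ravi, Ade, Niamh (4). Rosa has no reports. So Talia's organization is 3 direct reports plus everyone under them: 2 + 5 + 1 = 8.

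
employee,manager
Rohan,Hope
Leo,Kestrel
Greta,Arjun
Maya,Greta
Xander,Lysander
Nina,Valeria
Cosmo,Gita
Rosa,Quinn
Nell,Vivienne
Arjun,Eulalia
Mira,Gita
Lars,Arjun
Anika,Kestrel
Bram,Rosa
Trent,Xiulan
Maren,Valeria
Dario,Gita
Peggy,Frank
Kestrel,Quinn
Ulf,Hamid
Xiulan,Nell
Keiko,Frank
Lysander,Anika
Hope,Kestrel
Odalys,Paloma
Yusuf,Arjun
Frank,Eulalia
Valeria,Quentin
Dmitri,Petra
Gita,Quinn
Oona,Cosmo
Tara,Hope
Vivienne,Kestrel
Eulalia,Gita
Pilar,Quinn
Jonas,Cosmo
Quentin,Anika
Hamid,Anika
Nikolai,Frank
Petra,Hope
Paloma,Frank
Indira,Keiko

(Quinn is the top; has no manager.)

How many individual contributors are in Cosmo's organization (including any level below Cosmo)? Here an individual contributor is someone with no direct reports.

2

The people in Cosmo's organization with no one reporting to them are Oona, Jonas. That is 2.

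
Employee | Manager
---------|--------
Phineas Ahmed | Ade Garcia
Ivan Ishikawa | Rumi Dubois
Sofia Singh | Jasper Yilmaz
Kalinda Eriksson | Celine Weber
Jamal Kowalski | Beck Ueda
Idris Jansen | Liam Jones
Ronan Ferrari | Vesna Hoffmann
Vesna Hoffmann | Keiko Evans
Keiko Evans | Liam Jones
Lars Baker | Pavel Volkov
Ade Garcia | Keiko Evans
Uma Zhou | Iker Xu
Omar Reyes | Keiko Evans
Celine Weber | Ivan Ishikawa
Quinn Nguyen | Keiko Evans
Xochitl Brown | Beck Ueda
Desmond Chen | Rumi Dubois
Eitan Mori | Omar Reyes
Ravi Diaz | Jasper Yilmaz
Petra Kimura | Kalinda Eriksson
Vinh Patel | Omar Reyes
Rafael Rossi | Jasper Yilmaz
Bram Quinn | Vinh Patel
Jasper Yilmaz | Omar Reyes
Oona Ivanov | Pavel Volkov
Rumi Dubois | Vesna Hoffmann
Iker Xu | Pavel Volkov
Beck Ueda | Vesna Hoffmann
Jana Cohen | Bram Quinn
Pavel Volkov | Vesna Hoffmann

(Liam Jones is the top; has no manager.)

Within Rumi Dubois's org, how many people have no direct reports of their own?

2

The people in Rumi Dubois's organization with no one reporting to them are Desmond Chen, Petra Kimura. That is 2.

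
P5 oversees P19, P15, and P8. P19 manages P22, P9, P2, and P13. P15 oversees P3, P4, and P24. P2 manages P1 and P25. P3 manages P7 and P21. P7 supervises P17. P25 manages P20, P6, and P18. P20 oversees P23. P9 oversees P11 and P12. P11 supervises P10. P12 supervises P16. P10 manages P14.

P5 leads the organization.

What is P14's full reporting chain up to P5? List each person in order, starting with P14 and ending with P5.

P14 reports to P10. P10 reports to P11. P11 reports to P9. P9 reports to P19. P19 reports to P5. P5 is at the top.

P14 -> P10 -> P11 -> P9 -> P19 -> P5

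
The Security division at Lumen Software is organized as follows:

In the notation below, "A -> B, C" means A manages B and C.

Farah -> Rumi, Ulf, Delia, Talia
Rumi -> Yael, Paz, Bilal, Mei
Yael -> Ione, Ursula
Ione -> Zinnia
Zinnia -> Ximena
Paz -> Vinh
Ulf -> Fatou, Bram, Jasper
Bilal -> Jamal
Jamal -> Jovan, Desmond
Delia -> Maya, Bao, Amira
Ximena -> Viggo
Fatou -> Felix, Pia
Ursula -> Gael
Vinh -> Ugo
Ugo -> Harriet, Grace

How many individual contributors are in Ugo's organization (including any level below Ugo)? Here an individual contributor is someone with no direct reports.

2

The people in Ugo's organization with no one reporting to them are Grace, Harriet. That is 2.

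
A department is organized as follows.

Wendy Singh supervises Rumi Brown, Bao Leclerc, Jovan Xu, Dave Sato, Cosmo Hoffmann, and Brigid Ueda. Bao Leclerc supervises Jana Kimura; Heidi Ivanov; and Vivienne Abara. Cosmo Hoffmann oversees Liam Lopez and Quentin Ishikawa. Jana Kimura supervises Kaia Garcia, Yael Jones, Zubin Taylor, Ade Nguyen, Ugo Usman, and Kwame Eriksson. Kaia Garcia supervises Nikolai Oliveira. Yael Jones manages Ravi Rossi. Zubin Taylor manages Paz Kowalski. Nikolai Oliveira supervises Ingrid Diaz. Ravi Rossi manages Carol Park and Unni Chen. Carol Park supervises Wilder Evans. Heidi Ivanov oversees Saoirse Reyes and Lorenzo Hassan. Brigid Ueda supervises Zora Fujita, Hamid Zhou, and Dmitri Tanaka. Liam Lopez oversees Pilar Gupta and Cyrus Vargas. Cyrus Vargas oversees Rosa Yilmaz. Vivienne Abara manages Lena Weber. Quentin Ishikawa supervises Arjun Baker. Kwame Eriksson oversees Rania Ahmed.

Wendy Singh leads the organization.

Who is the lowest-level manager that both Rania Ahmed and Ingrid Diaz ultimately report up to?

Rania Ahmed's chain of managers is Kwame Eriksson, Jana Kimura, Bao Leclerc, Wendy Singh. Ingrid Diaz's chain of managers is Nikolai Oliveira, Kaia Garcia, Jana Kimura, Bao Leclerc, Wendy Singh. The first manager that appears in both chains is Jana Kimura.

Jana Kimura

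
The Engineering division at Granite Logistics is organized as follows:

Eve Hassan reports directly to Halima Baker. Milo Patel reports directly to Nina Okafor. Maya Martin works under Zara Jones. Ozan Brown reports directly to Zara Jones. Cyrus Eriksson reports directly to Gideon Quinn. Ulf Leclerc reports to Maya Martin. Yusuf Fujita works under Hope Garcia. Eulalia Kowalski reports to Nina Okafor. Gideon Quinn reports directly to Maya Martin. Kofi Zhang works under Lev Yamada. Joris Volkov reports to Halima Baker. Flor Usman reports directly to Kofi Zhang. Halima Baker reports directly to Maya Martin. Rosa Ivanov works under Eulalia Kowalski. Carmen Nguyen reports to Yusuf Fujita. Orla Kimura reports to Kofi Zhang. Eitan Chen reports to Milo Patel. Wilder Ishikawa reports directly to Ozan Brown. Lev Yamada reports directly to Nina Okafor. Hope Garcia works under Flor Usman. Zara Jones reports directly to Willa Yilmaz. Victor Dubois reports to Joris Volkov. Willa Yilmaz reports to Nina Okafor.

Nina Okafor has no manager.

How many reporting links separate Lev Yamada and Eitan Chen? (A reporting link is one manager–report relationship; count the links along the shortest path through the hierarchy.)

3

Lev Yamada is 1 level below Nina Okafor, and Eitan Chen is 2 levels below Nina Okafor (their lowest common manager). The shortest path runs up from Lev Yamada to Nina Okafor and back down to Eitan Chen: 1 + 2 = 3 links.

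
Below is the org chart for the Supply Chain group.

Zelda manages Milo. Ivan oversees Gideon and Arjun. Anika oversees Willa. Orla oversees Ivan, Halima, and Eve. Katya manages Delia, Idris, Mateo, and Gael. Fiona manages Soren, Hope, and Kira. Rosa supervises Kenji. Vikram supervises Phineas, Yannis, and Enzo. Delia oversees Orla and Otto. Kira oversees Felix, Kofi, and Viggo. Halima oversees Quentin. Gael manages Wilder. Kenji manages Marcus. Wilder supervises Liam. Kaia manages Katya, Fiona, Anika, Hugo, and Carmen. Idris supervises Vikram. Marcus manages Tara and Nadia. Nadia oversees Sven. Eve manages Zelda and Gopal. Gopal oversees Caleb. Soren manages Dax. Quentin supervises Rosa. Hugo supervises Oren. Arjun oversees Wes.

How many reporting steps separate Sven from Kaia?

Chain from Sven up to Kaia: Sven → Nadia → Marcus → Kenji → Rosa → Quentin → Halima → Orla → Delia → Katya → Kaia. That is 10 steps up, so Sven is 10 levels below Kaia.

10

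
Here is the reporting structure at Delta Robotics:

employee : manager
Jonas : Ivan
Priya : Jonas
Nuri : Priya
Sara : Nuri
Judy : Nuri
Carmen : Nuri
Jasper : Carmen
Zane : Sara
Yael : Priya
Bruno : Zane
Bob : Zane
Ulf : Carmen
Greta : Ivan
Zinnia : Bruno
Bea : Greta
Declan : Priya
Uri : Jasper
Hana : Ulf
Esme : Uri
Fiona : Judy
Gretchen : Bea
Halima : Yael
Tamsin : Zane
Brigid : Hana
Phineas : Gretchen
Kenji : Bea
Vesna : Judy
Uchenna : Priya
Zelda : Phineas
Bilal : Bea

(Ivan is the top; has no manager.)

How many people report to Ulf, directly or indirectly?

2

Ulf directly manages Hana. Under Hana: Brigid (1). That's 2 in total.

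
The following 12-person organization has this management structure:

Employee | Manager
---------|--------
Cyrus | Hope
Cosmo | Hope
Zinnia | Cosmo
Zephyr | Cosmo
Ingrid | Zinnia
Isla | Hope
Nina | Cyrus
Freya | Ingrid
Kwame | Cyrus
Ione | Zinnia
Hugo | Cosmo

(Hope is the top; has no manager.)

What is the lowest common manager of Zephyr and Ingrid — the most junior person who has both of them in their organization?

Cosmo

Zephyr's chain of managers is Cosmo, Hope. Ingrid's chain of managers is Zinnia, Cosmo, Hope. The first manager that appears in both chains is Cosmo.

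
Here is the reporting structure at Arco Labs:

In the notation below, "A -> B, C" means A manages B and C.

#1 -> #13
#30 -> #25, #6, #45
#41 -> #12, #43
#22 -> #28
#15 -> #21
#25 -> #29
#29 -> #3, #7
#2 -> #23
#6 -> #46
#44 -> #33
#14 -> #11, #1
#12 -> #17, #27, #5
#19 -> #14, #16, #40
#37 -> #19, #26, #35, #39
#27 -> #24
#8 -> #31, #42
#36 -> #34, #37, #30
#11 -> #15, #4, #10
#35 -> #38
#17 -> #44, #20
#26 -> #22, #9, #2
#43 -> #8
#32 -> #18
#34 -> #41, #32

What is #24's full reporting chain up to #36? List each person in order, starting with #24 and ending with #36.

#24 reports to #27. #27 reports to #12. #12 reports to #41. #41 reports to #34. #34 reports to #36. #36 is at the top.

#24 -> #27 -> #12 -> #41 -> #34 -> #36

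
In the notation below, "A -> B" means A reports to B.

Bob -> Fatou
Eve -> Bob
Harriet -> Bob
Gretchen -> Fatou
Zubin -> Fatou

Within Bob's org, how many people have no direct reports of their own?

The people in Bob's organization with no one reporting to them are Harriet, Eve. That is 2.

2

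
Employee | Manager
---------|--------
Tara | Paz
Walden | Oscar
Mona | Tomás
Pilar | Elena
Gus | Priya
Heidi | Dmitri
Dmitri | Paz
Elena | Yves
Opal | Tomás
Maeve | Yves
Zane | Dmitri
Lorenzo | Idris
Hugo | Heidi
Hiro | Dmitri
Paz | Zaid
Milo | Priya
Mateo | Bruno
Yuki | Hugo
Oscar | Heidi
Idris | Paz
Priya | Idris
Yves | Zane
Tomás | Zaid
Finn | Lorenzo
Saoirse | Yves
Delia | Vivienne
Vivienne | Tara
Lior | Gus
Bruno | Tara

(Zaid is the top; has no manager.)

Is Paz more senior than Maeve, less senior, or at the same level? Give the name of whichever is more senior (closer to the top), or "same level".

Paz is 1 level below Zaid; Maeve is 5. Paz is higher.

Paz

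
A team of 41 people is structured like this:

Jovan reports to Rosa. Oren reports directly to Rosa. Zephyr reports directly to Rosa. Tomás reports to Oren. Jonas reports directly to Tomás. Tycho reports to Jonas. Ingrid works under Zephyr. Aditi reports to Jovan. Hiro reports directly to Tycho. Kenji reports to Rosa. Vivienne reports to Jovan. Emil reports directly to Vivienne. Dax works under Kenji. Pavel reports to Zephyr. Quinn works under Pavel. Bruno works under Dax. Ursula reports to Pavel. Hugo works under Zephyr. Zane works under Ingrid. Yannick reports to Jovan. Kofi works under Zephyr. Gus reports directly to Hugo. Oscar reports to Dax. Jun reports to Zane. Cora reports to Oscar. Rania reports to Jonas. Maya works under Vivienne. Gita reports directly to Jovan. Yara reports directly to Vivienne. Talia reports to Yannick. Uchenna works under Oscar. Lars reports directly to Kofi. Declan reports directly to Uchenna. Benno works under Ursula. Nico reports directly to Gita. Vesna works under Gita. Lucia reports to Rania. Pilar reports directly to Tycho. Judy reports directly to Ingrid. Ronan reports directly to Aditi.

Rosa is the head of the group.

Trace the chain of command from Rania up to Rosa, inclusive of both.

Rania reports to Jonas. Jonas reports to Tomás. Tomás reports to Oren. Oren reports to Rosa. Rosa is at the top.

Rania -> Jonas -> Tomás -> Oren -> Rosa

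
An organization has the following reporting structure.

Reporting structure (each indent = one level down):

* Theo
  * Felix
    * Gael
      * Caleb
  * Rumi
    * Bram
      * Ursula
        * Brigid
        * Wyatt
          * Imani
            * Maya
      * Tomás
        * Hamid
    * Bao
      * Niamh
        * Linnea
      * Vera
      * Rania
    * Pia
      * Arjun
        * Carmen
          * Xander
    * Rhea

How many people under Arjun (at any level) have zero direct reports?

The only person in Arjun's organization with no one reporting to them is Xander. That is 1.

1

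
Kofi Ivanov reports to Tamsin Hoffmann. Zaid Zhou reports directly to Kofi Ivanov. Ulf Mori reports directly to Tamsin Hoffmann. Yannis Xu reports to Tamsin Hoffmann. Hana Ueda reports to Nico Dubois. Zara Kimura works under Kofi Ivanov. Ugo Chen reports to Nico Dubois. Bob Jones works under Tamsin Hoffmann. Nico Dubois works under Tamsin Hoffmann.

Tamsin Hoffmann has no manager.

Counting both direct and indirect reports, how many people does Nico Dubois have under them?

Nico Dubois directly manages Hana Ueda, Ugo Chen. Hana Ueda has no reports. Ugo Chen has no reports. So Nico Dubois's organization is 2 direct reports plus everyone under them: 1 + 1 = 2.

2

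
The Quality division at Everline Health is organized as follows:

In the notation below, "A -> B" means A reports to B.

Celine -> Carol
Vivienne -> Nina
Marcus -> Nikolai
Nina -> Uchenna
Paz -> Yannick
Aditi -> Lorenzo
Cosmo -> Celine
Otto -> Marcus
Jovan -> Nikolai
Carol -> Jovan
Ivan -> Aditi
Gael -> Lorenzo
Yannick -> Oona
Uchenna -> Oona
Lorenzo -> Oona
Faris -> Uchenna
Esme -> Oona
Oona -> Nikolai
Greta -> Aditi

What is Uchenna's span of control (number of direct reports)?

Uchenna directly manages Nina, Faris. That is 2 direct reports.

2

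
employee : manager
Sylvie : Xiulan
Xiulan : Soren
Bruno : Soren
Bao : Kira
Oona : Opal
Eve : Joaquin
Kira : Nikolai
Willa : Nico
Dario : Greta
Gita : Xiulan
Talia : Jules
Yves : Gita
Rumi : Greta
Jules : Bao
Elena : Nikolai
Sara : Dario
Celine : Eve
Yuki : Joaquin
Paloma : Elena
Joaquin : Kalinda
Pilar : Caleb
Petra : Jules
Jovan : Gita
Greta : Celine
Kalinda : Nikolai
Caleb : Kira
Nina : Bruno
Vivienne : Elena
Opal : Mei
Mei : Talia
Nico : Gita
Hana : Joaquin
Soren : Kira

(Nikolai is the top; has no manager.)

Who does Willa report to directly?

Nico

Willa reports directly to Nico.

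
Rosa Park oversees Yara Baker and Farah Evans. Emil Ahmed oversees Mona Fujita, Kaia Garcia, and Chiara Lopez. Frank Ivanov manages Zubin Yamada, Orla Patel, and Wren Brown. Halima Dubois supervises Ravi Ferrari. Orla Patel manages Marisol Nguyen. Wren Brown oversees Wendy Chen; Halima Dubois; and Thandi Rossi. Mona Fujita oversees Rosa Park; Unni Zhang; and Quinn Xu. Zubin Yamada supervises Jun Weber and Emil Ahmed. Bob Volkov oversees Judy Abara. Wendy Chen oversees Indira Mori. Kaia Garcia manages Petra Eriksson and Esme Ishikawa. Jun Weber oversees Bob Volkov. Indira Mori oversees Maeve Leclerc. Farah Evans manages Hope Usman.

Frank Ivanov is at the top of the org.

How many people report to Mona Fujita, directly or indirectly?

Mona Fujita directly manages Rosa Park, Quinn Xu, Unni Zhang. Under Rosa Park: Farah Evans, Hope Usman, Yara Baker (3). Quinn Xu has no reports. Unni Zhang has no reports. So Mona Fujita's organization is 3 direct reports plus everyone under them: 4 + 1 + 1 = 6.

6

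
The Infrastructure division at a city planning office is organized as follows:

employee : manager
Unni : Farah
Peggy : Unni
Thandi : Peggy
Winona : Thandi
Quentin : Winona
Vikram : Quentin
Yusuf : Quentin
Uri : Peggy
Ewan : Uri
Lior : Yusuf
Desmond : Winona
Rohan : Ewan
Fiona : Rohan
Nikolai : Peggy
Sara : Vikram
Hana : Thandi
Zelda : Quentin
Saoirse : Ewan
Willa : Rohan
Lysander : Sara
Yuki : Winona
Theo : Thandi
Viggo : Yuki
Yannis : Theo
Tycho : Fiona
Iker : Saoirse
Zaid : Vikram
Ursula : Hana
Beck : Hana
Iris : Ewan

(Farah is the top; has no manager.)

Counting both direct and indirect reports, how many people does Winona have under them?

11

Winona directly manages Quentin, Desmond, Yuki. Under Quentin: Zelda, Yusuf, Lior, Vikram, Zaid, Sara, Lysander (7). Desmond has no reports. Under Yuki: Viggo (1). So Winona's organization is 3 direct reports plus everyone under them: 8 + 1 + 2 = 11.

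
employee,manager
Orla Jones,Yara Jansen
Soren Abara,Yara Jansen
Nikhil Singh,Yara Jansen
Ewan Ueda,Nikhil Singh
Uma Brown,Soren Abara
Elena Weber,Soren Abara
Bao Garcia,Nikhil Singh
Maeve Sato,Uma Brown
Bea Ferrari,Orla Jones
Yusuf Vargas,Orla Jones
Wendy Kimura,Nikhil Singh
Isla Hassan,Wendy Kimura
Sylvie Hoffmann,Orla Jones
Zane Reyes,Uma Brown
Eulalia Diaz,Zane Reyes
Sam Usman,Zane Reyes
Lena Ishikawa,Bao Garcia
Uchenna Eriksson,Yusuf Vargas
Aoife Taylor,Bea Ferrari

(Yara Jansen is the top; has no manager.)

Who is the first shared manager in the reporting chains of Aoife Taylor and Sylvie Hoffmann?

Orla Jones

Aoife Taylor's chain of managers is Bea Ferrari, Orla Jones, Yara Jansen. Sylvie Hoffmann's chain of managers is Orla Jones, Yara Jansen. The first manager that appears in both chains is Orla Jones.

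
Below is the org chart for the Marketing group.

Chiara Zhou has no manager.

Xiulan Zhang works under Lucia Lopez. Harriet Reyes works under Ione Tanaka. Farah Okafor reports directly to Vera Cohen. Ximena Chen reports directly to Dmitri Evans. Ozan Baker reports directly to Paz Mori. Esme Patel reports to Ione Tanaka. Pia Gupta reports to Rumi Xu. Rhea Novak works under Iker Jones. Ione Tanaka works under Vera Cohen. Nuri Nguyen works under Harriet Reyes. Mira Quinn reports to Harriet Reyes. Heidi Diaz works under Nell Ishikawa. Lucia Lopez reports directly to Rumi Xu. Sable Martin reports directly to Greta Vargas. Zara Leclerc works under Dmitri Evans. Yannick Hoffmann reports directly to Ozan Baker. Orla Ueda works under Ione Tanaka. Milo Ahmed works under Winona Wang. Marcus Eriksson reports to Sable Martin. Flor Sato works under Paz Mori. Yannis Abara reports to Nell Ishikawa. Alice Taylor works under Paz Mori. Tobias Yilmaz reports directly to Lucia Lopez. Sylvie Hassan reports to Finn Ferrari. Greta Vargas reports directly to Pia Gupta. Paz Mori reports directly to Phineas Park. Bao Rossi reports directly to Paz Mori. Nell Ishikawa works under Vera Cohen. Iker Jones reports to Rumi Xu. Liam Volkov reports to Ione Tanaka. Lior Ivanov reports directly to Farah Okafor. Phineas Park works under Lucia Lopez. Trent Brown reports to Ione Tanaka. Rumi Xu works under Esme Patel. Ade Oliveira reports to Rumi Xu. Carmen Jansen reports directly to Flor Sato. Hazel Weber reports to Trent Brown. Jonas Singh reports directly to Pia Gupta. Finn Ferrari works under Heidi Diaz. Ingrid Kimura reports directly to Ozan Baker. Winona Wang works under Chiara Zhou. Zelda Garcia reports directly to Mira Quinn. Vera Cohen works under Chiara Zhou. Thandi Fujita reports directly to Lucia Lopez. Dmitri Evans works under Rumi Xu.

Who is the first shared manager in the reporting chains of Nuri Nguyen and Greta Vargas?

Ione Tanaka

Nuri Nguyen's chain of managers is Harriet Reyes, Ione Tanaka, Vera Cohen, Chiara Zhou. Greta Vargas's chain of managers is Pia Gupta, Rumi Xu, Esme Patel, Ione Tanaka, Vera Cohen, Chiara Zhou. The first manager that appears in both chains is Ione Tanaka.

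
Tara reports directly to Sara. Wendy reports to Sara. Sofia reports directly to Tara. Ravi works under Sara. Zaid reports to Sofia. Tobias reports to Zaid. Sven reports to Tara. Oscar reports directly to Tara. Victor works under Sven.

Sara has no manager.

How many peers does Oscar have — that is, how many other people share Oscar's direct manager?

Oscar reports to Tara. Tara's other direct reports are Sofia, Sven — 2 peers.

2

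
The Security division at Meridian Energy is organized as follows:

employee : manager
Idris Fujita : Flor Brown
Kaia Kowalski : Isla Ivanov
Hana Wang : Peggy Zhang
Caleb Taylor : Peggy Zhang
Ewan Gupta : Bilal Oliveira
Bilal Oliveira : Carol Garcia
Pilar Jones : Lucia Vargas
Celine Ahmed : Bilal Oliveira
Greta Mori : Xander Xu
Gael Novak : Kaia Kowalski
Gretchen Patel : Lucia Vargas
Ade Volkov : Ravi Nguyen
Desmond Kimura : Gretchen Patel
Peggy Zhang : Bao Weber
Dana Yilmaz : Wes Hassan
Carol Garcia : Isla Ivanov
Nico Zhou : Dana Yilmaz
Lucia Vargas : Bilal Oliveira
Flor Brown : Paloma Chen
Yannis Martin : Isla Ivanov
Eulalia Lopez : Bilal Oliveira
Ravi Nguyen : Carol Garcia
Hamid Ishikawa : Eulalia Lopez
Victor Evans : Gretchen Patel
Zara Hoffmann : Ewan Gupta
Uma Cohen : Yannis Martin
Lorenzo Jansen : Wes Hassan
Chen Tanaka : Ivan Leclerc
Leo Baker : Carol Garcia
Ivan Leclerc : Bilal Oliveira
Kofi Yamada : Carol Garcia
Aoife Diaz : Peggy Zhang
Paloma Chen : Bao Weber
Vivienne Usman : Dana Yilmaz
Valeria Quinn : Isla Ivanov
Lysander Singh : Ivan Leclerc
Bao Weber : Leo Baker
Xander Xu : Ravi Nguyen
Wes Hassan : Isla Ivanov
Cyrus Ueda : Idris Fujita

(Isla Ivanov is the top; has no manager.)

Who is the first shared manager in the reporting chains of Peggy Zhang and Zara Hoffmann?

Peggy Zhang's chain of managers is Bao Weber, Leo Baker, Carol Garcia, Isla Ivanov. Zara Hoffmann's chain of managers is Ewan Gupta, Bilal Oliveira, Carol Garcia, Isla Ivanov. The first manager that appears in both chains is Carol Garcia.

Carol Garcia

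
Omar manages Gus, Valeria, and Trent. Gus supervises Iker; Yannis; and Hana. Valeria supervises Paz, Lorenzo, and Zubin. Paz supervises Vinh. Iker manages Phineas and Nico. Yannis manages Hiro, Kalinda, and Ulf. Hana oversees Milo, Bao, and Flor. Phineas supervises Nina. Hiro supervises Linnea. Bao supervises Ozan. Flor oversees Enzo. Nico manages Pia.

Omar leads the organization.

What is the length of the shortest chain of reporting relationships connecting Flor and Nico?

Flor is 2 levels below Gus, and Nico is 2 levels below Gus (their lowest common manager). The shortest path runs up from Flor to Gus and back down to Nico: 2 + 2 = 4 links.

4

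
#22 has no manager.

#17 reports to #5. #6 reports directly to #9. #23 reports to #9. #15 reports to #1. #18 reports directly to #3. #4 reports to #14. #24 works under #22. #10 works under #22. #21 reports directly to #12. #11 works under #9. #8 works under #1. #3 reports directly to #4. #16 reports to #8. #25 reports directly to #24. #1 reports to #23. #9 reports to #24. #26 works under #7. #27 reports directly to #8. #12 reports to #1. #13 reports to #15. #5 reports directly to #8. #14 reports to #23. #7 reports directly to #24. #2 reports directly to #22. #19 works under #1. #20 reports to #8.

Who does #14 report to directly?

#23

#14 reports directly to #23.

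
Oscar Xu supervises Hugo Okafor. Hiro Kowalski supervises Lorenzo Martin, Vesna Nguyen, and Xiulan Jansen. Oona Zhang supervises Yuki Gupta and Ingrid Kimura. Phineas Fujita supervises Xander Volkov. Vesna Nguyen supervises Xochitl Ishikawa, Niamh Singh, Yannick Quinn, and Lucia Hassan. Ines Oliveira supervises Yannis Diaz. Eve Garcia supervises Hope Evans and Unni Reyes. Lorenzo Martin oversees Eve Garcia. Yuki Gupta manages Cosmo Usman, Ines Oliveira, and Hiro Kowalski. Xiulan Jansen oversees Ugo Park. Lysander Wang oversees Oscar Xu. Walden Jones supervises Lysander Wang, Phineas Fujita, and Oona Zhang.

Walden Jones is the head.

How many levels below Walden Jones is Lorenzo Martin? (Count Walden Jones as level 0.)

4

Chain from Lorenzo Martin up to Walden Jones: Lorenzo Martin → Hiro Kowalski → Yuki Gupta → Oona Zhang → Walden Jones. That is 4 steps up, so Lorenzo Martin is 4 levels below Walden Jones.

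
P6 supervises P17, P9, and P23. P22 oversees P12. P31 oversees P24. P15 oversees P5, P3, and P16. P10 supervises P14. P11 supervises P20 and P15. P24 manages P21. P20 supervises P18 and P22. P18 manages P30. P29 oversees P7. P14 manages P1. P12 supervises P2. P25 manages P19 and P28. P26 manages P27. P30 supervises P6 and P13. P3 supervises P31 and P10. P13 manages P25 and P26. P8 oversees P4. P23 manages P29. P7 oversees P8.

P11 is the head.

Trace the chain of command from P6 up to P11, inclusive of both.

P6 reports to P30. P30 reports to P18. P18 reports to P20. P20 reports to P11. P11 is at the top.

P6 -> P30 -> P18 -> P20 -> P11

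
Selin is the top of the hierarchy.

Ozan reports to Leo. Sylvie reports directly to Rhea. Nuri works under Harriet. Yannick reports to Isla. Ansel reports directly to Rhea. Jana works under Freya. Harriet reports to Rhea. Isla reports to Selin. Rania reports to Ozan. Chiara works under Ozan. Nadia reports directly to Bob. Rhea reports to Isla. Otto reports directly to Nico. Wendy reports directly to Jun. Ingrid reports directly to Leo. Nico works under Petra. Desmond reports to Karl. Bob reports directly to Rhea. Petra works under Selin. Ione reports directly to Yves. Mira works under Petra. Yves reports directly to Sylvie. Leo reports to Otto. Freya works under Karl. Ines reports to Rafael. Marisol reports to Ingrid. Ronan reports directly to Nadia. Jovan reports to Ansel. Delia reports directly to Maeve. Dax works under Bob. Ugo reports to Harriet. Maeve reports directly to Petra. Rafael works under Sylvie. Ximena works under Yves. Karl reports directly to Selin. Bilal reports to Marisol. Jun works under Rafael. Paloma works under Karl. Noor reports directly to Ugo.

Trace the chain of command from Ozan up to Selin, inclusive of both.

Ozan reports to Leo. Leo reports to Otto. Otto reports to Nico. Nico reports to Petra. Petra reports to Selin. Selin is at the top.

Ozan -> Leo -> Otto -> Nico -> Petra -> Selin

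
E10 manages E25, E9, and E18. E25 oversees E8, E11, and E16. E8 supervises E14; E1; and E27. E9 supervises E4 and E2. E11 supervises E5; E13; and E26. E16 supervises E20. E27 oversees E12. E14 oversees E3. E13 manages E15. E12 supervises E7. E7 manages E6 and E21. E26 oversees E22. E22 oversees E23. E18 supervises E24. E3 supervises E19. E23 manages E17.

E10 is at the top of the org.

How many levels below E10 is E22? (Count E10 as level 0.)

Chain from E22 up to E10: E22 → E26 → E11 → E25 → E10. That is 4 steps up, so E22 is 4 levels below E10.

4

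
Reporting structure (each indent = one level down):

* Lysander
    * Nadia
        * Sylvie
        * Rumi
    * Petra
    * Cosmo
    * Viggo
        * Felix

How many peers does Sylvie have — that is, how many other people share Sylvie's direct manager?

1

Sylvie reports to Nadia. Nadia's other direct reports are Rumi — 1 peer.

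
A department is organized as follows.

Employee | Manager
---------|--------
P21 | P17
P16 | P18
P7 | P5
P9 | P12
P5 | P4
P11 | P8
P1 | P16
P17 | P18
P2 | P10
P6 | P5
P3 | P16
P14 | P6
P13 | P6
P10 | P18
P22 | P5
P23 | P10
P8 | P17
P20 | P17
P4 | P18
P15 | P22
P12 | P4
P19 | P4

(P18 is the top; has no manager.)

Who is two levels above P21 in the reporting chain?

P18

P21 reports to P17, and P17 reports to P18. So P21's skip-level manager is P18.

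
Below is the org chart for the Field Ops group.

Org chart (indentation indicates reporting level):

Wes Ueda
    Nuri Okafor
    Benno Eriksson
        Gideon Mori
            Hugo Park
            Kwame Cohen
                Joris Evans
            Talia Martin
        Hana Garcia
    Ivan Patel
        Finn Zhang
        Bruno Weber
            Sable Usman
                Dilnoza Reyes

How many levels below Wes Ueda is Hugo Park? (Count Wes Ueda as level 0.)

3

Chain from Hugo Park up to Wes Ueda: Hugo Park → Gideon Mori → Benno Eriksson → Wes Ueda. That is 3 steps up, so Hugo Park is 3 levels below Wes Ueda.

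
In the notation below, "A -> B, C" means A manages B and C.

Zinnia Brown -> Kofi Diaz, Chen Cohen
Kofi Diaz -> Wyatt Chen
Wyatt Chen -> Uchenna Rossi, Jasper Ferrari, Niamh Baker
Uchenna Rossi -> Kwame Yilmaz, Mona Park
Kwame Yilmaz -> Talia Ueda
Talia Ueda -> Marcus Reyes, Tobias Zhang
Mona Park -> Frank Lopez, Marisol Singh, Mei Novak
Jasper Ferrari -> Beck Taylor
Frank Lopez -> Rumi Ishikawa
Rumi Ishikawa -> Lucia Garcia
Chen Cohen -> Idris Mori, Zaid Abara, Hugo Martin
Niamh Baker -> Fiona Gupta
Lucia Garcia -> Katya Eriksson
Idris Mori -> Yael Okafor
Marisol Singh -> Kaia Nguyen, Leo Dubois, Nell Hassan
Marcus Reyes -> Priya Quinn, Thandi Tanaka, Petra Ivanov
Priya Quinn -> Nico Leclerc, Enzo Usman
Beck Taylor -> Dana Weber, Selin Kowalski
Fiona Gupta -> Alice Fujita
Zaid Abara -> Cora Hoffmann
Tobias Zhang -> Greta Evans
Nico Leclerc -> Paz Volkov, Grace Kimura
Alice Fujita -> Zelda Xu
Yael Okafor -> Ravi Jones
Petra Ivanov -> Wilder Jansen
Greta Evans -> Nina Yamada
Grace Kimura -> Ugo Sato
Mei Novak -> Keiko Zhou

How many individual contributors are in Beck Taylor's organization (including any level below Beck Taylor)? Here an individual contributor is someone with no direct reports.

2

The people in Beck Taylor's organization with no one reporting to them are Selin Kowalski, Dana Weber. That is 2.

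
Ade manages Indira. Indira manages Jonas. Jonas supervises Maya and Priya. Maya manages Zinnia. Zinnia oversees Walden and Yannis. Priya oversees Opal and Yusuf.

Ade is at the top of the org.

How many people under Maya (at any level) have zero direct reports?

The people in Maya's organization with no one reporting to them are Walden, Yannis. That is 2.

2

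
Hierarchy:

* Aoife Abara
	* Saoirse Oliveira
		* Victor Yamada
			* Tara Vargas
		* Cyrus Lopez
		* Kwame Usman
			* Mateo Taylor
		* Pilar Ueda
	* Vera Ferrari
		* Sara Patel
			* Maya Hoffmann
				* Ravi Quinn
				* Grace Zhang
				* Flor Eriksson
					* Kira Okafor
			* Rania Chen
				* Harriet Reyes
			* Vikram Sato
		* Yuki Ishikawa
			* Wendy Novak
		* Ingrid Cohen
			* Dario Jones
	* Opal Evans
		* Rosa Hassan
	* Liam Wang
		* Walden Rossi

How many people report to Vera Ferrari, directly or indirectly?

13

Vera Ferrari directly manages Sara Patel, Yuki Ishikawa, Ingrid Cohen. Under Sara Patel: Vikram Sato, Rania Chen, Harriet Reyes, Maya Hoffmann, Flor Eriksson, Kira Okafor, Grace Zhang, Ravi Quinn (8). Under Yuki Ishikawa: Wendy Novak (1). Under Ingrid Cohen: Dario Jones (1). So Vera Ferrari's organization is 3 direct reports plus everyone under them: 9 + 2 + 2 = 13.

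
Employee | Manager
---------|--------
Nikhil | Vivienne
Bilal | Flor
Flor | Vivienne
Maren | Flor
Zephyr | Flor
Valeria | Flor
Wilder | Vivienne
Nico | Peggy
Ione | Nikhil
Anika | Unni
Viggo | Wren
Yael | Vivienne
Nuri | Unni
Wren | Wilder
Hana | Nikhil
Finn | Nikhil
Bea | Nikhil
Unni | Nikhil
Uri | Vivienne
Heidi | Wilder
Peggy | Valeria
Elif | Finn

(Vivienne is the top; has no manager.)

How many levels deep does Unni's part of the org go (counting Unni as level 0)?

The longest chain under Unni runs Unni → Nuri, which is 1 level below Unni.

1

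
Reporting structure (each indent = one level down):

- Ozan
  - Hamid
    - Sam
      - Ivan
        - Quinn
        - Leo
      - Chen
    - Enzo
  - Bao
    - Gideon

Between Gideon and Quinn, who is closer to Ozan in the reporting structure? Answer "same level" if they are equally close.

Gideon is 2 levels below Ozan; Quinn is 4. Gideon is higher.

Gideon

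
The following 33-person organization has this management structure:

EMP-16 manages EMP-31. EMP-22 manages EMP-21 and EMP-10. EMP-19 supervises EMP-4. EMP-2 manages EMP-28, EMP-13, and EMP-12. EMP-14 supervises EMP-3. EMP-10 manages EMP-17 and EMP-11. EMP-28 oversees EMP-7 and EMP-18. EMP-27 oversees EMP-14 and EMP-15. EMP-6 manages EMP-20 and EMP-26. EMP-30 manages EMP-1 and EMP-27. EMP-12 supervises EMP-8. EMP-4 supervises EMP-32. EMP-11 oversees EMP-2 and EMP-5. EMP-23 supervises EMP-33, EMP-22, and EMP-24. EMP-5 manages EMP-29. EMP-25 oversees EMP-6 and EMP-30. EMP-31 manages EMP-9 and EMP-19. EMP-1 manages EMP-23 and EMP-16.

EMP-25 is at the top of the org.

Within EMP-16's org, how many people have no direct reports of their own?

2

The people in EMP-16's organization with no one reporting to them are EMP-32, EMP-9. That is 2.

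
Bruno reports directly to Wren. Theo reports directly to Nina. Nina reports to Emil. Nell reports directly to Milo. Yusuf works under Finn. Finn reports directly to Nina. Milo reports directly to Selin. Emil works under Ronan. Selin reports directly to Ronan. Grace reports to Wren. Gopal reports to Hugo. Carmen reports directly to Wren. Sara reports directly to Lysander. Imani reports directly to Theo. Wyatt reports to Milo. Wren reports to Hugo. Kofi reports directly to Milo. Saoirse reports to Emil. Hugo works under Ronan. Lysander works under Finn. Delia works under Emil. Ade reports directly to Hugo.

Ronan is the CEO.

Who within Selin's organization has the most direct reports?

Milo

Direct-report counts within Selin's organization: Selin has 1; Milo has 3. The largest is 3, held by Milo.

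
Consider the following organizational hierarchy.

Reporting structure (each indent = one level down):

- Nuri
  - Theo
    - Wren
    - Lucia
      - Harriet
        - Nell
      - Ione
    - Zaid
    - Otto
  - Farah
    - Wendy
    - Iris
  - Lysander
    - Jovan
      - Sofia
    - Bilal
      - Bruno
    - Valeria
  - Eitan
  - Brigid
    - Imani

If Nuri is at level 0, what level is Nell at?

4

Chain from Nell up to Nuri: Nell → Harriet → Lucia → Theo → Nuri. That is 4 steps up, so Nell is 4 levels below Nuri.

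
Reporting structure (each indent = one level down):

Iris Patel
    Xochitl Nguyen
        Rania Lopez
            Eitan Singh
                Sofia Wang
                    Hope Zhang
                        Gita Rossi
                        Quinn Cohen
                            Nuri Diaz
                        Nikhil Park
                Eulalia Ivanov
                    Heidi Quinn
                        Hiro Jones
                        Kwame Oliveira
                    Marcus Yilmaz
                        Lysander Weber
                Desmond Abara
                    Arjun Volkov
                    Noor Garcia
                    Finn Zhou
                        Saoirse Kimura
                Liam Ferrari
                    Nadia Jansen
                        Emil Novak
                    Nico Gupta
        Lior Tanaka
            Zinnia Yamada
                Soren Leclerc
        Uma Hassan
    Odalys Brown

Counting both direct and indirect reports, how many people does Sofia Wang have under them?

5

Sofia Wang directly manages Hope Zhang. Under Hope Zhang: Nikhil Park, Quinn Cohen, Nuri Diaz, Gita Rossi (4). That's 5 in total.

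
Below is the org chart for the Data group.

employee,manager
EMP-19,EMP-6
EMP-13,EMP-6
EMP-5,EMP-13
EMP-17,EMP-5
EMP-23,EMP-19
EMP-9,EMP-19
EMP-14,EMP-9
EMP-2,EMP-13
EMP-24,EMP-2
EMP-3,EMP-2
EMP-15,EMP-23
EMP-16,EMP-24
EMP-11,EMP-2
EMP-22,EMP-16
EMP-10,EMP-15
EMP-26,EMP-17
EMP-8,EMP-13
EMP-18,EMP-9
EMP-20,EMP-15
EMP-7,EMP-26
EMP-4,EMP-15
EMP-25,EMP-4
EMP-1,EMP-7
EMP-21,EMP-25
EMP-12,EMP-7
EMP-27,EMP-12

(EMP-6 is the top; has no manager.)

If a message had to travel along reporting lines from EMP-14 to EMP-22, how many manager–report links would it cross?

8

EMP-14 is 3 levels below EMP-6, and EMP-22 is 5 levels below EMP-6 (their lowest common manager). The shortest path runs up from EMP-14 to EMP-6 and back down to EMP-22: 3 + 5 = 8 links.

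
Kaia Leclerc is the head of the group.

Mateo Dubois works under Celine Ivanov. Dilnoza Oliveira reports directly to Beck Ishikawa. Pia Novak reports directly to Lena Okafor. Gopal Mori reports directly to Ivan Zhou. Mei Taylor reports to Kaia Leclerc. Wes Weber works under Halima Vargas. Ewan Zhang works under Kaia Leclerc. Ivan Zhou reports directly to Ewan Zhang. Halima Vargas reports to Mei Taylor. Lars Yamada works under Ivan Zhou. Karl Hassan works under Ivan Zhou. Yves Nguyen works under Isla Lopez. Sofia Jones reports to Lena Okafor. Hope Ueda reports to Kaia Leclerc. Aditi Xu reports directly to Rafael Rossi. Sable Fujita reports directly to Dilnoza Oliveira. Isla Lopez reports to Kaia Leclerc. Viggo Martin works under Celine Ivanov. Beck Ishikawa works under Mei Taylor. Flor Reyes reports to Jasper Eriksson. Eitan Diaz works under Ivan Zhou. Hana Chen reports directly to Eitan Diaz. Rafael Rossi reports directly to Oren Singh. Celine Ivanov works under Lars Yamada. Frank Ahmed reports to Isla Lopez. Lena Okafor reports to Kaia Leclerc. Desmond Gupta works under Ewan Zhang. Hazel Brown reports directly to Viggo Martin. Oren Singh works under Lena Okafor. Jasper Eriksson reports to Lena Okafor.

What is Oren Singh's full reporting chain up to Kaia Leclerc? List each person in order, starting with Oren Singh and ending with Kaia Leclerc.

Oren Singh reports to Lena Okafor. Lena Okafor reports to Kaia Leclerc. Kaia Leclerc is at the top.

Oren Singh -> Lena Okafor -> Kaia Leclerc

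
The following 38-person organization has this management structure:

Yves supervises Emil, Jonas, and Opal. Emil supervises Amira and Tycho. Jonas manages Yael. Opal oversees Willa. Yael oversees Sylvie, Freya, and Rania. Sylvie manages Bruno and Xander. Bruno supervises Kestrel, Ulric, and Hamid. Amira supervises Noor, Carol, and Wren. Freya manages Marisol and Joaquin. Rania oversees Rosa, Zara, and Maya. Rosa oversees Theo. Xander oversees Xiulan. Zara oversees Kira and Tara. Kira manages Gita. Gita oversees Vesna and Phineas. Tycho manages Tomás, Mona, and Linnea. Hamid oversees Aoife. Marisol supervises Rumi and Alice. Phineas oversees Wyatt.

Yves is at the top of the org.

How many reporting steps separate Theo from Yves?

5

Chain from Theo up to Yves: Theo → Rosa → Rania → Yael → Jonas → Yves. That is 5 steps up, so Theo is 5 levels below Yves.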